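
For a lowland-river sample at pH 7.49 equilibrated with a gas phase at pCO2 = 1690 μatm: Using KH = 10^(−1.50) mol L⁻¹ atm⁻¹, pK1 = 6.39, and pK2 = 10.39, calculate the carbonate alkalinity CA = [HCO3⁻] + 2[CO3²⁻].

CA = 0.674 mmol/L

[CO2*] = KH · pCO2 = 10^(−1.50) × 1690×10^-6 = 5.344×10^-5 mol/L
α₀ = 1/(1 + K1/[H⁺] + K1K2/[H⁺]²) = 1/(1 + 10^+1.10 + 10^-1.80) = 0.07350
DIC = [CO2*]/α₀ = 5.344×10^-5 / 0.07350 = 0.7271 mmol/L
CA = (α₁ + 2α₂)·DIC = (0.9253 + 2×0.001165) × 0.7271 = 0.674 mmol/L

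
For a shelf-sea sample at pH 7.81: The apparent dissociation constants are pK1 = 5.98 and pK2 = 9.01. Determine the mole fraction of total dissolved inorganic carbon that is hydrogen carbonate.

α₁ = 1 / (1 + [H⁺]/K1 + K2/[H⁺]) = 1 / (1 + 10^-1.83 + 10^-1.20)
   = 1 / (1 + 0.014791 + 0.063096) = 1/1.0779 = 0.9277

α₁ = 0.928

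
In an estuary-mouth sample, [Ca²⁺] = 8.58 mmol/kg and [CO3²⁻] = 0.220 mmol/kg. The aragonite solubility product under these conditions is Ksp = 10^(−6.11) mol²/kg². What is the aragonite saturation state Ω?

Ω = 2.43

Ksp = 10^(−6.11) = 7.762×10^-7
Ω = [Ca²⁺][CO3²⁻]/Ksp = (8.58×10^-3)(0.220×10^-3) / 7.762×10^-7 = 2.43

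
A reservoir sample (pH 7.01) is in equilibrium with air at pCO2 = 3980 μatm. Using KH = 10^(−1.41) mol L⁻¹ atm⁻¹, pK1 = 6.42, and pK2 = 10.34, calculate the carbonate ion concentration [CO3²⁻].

[CO3²⁻] = 0.282 μmol/L

[CO2*] = KH · pCO2 = 10^(−1.41) × 3980×10^-6 = 1.548×10^-4 mol/L
α₀ = 1/(1 + K1/[H⁺] + K1K2/[H⁺]²) = 1/(1 + 10^+0.59 + 10^-2.74) = 0.2044
DIC = [CO2*]/α₀ = 1.548×10^-4 / 0.2044 = 0.7575 mmol/L
[CO3²⁻] = α₂·DIC; α₂ = 0.0003720, so [CO3²⁻] = 0.0003720 × 0.7575 = 0.000282 mmol/L = 0.282 μmol/L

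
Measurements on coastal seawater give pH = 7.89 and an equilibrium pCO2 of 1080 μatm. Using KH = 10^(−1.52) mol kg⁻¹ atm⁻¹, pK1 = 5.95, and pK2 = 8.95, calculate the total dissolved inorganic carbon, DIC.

DIC = 3.12 mmol/kg

[CO2*] = KH · pCO2 = 10^(−1.52) × 1080×10^-6 = 3.262×10^-5 mol/kg
α₀ = 1/(1 + K1/[H⁺] + K1K2/[H⁺]²) = 1/(1 + 10^+1.94 + 10^+0.88) = 0.01045
DIC = [CO2*]/α₀ = 3.262×10^-5 / 0.01045 = 3.12 mmol/kg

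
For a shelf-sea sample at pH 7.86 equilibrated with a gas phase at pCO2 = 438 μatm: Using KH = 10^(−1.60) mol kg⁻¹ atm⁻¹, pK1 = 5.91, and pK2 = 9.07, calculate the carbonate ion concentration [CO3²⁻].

[CO2*] = KH · pCO2 = 10^(−1.60) × 438×10^-6 = 1.100×10^-5 mol/kg
α₀ = 1/(1 + K1/[H⁺] + K1K2/[H⁺]²) = 1/(1 + 10^+1.95 + 10^+0.74) = 0.01046
DIC = [CO2*]/α₀ = 1.100×10^-5 / 0.01046 = 1.052 mmol/kg
[CO3²⁻] = α₂·DIC; α₂ = 0.05747, so [CO3²⁻] = 0.05747 × 1.052 = 0.0605 mmol/kg

[CO3²⁻] = 0.0605 mmol/kg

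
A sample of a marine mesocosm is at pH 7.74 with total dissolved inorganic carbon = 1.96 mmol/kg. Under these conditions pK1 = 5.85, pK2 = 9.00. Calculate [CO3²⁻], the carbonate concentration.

α₂ = 1 / (1 + [H⁺]/K2 + [H⁺]²/(K1K2)) = 1 / (1 + 10^+1.26 + 10^-0.63)
   = 1 / (1 + 18.197 + 0.23442) = 1/19.431 = 0.05146
[CO3²⁻] = α₂ × DIC = 0.05146 × 1.96 = 0.101 mmol/kg

[CO3²⁻] = 0.101 mmol/kg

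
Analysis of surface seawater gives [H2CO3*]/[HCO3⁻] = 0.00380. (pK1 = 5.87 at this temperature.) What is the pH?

From K1 = [H⁺][HCO3⁻]/[H2CO3*]:  pH = pK1 − log₁₀([H2CO3*]/[HCO3⁻])
log₁₀(0.00380) = -2.420
pH = 5.87 − (-2.420) = 8.29

pH = 8.29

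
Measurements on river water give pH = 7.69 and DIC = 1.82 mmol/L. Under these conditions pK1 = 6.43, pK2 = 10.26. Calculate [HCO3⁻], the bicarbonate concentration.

[HCO3⁻] = 1.72 mmol/L

α₁ = 1 / (1 + [H⁺]/K1 + K2/[H⁺]) = 1 / (1 + 10^-1.26 + 10^-2.57)
   = 1 / (1 + 0.054954 + 0.0026915) = 1/1.0576 = 0.9455
[HCO3⁻] = α₁ × DIC = 0.9455 × 1.82 = 1.72 mmol/L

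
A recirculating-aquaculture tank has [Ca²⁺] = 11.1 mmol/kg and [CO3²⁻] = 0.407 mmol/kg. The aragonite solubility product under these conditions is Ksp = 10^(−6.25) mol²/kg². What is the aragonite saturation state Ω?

Ω = 8.03

Ksp = 10^(−6.25) = 5.623×10^-7
Ω = [Ca²⁺][CO3²⁻]/Ksp = (11.1×10^-3)(0.407×10^-3) / 5.623×10^-7 = 8.03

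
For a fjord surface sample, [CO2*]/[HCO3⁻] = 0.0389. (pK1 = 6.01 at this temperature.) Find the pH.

From K1 = [H⁺][HCO3⁻]/[CO2*]:  pH = pK1 − log₁₀([CO2*]/[HCO3⁻])
log₁₀(0.0389) = -1.410
pH = 6.01 − (-1.410) = 7.42

pH = 7.42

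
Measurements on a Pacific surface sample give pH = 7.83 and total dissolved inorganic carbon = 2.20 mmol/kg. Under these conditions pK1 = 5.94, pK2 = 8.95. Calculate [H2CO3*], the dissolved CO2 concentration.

α₀ = 1 / (1 + K1/[H⁺] + K1K2/[H⁺]²) = 1 / (1 + 10^+1.89 + 10^+0.77)
   = 1 / (1 + 77.625 + 5.8884) = 1/84.513 = 0.01183
[CO2*] = α₀ × DIC = 0.01183 × 2.20 = 0.0260 mmol/kg

[CO2*] = 0.0260 mmol/kg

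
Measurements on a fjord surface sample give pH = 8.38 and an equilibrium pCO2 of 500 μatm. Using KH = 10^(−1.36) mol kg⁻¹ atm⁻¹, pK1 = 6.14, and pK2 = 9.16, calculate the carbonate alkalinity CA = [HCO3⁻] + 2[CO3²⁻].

CA = 5.05 mmol/kg

[CO2*] = KH · pCO2 = 10^(−1.36) × 500×10^-6 = 2.183×10^-5 mol/kg
α₀ = 1/(1 + K1/[H⁺] + K1K2/[H⁺]²) = 1/(1 + 10^+2.24 + 10^+1.46) = 0.004911
DIC = [CO2*]/α₀ = 2.183×10^-5 / 0.004911 = 4.444 mmol/kg
CA = (α₁ + 2α₂)·DIC = (0.8535 + 2×0.1416) × 4.444 = 5.05 mmol/kg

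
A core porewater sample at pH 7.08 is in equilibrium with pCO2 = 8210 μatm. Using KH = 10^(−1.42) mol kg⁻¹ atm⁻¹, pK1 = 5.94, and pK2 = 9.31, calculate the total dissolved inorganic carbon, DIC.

DIC = 4.65 mmol/kg

[CO2*] = KH · pCO2 = 10^(−1.42) × 8210×10^-6 = 3.121×10^-4 mol/kg
α₀ = 1/(1 + K1/[H⁺] + K1K2/[H⁺]²) = 1/(1 + 10^+1.14 + 10^-1.09) = 0.06718
DIC = [CO2*]/α₀ = 3.121×10^-4 / 0.06718 = 4.65 mmol/kg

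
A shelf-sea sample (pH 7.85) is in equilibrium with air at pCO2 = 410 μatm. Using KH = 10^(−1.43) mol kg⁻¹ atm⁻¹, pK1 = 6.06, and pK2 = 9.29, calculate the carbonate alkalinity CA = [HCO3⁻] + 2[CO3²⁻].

CA = 1.01 mmol/kg

[CO2*] = KH · pCO2 = 10^(−1.43) × 410×10^-6 = 1.523×10^-5 mol/kg
α₀ = 1/(1 + K1/[H⁺] + K1K2/[H⁺]²) = 1/(1 + 10^+1.79 + 10^+0.35) = 0.01541
DIC = [CO2*]/α₀ = 1.523×10^-5 / 0.01541 = 0.9886 mmol/kg
CA = (α₁ + 2α₂)·DIC = (0.9501 + 2×0.03450) × 0.9886 = 1.01 mmol/kg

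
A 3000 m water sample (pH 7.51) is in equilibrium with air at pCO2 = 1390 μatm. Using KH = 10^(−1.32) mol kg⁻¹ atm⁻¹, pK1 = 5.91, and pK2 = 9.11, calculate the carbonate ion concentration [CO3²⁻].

[CO3²⁻] = 0.0665 mmol/kg

[CO2*] = KH · pCO2 = 10^(−1.32) × 1390×10^-6 = 6.653×10^-5 mol/kg
α₀ = 1/(1 + K1/[H⁺] + K1K2/[H⁺]²) = 1/(1 + 10^+1.60 + 10^+0.00) = 0.02392
DIC = [CO2*]/α₀ = 6.653×10^-5 / 0.02392 = 2.782 mmol/kg
[CO3²⁻] = α₂·DIC; α₂ = 0.02392, so [CO3²⁻] = 0.02392 × 2.782 = 0.0665 mmol/kg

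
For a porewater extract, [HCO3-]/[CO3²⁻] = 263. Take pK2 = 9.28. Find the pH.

pH = 6.86

From K2 = [H⁺][CO3²⁻]/[HCO3-]:  pH = pK2 − log₁₀([HCO3-]/[CO3²⁻])
log₁₀(263) = +2.420
pH = 9.28 − (+2.420) = 6.86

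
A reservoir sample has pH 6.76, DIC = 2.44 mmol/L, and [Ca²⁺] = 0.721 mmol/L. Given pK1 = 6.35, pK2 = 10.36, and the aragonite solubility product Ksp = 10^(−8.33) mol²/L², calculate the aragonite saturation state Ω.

Ω = 0.0680

α₂ = 1 / (1 + [H⁺]/K2 + [H⁺]²/(K1K2)) = 1 / (1 + 10^+3.60 + 10^+3.19)
   = 1 / (1 + 3981.1 + 1548.8) = 1/5530.9 = 0.0001808
[CO3²⁻] = α₂ × DIC = 0.0001808 × 2.44 = 0.0004412 mmol/L = 0.4412 μmol/L
Ksp = 10^(−8.33) = 4.677×10^-9
Ω = [Ca²⁺][CO3²⁻]/Ksp = (0.721×10^-3)(4.412×10^-7) / 4.677×10^-9 = 0.0680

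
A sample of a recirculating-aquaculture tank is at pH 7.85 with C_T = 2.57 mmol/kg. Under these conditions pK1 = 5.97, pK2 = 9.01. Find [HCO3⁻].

[HCO3⁻] = 2.37 mmol/kg

α₁ = 1 / (1 + [H⁺]/K1 + K2/[H⁺]) = 1 / (1 + 10^-1.88 + 10^-1.16)
   = 1 / (1 + 0.013183 + 0.069183) = 1/1.0824 = 0.9239
[HCO3⁻] = α₁ × DIC = 0.9239 × 2.57 = 2.37 mmol/kg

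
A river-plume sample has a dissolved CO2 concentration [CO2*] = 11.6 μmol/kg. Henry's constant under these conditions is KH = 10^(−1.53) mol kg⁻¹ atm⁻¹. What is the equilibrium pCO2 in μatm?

pCO2 = 393 μatm

KH = 10^(−1.53) = 2.951×10^-2 mol kg⁻¹ atm⁻¹
pCO2 = [CO2*]/KH = 11.6×10^-6 / 2.951×10^-2 = 3.93×10^-4 atm = 393 μatm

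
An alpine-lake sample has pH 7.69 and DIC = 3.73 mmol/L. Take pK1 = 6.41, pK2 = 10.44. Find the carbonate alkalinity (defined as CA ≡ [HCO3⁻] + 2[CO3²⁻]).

CA = [HCO3⁻] + 2[CO3²⁻] = (α₁ + 2α₂)·DIC
At pH 7.69: [H⁺]/K1 = 10^-1.28 = 0.052481, K2/[H⁺] = 10^-2.75 = 0.0017783
α₁ = 1/(1 + 0.052481 + 0.0017783) = 1/1.0543 = 0.9485; α₂ = α₁·K2/[H⁺] = 0.001687
α₁ + 2α₂ = 0.9519
CA = 0.9519 × 3.73 = 3.55 mmol/L

CA = 3.55 mmol/L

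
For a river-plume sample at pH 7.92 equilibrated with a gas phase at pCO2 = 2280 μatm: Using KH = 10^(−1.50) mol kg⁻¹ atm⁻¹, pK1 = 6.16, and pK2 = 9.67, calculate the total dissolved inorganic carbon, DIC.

DIC = 4.29 mmol/kg

[CO2*] = KH · pCO2 = 10^(−1.50) × 2280×10^-6 = 7.210×10^-5 mol/kg
α₀ = 1/(1 + K1/[H⁺] + K1K2/[H⁺]²) = 1/(1 + 10^+1.76 + 10^+0.01) = 0.01679
DIC = [CO2*]/α₀ = 7.210×10^-5 / 0.01679 = 4.29 mmol/kg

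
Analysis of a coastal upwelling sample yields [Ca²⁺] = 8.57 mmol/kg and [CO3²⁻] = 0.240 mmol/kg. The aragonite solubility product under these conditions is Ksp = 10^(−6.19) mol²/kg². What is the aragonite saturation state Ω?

Ksp = 10^(−6.19) = 6.457×10^-7
Ω = [Ca²⁺][CO3²⁻]/Ksp = (8.57×10^-3)(0.240×10^-3) / 6.457×10^-7 = 3.19

Ω = 3.19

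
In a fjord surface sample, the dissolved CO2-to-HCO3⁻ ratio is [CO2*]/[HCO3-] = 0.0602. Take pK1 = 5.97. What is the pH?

pH = 7.19

From K1 = [H⁺][HCO3-]/[CO2*]:  pH = pK1 − log₁₀([CO2*]/[HCO3-])
log₁₀(0.0602) = -1.220
pH = 5.97 − (-1.220) = 7.19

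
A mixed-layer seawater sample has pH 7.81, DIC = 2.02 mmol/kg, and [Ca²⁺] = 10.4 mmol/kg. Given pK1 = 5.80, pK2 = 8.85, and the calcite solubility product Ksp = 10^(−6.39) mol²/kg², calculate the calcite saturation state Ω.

α₂ = 1 / (1 + [H⁺]/K2 + [H⁺]²/(K1K2)) = 1 / (1 + 10^+1.04 + 10^-0.97)
   = 1 / (1 + 10.965 + 0.10715) = 1/12.072 = 0.08284
[CO3²⁻] = α₂ × DIC = 0.08284 × 2.02 = 0.1673 mmol/kg
Ksp = 10^(−6.39) = 4.074×10^-7
Ω = [Ca²⁺][CO3²⁻]/Ksp = (10.4×10^-3)(1.673×10^-4) / 4.074×10^-7 = 4.27

Ω = 4.27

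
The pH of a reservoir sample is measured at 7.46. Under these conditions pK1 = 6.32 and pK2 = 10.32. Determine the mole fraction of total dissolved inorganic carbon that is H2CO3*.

α₀ = 1 / (1 + K1/[H⁺] + K1K2/[H⁺]²) = 1 / (1 + 10^+1.14 + 10^-1.72)
   = 1 / (1 + 13.804 + 0.019055) = 1/14.823 = 0.06746

α₀ = 0.0675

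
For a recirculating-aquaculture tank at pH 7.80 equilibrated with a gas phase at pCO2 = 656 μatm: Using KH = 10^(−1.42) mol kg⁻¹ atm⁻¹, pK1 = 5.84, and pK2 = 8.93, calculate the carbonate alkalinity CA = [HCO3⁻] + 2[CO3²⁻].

CA = 2.61 mmol/kg

[CO2*] = KH · pCO2 = 10^(−1.42) × 656×10^-6 = 2.494×10^-5 mol/kg
α₀ = 1/(1 + K1/[H⁺] + K1K2/[H⁺]²) = 1/(1 + 10^+1.96 + 10^+0.83) = 0.01010
DIC = [CO2*]/α₀ = 2.494×10^-5 / 0.01010 = 2.468 mmol/kg
CA = (α₁ + 2α₂)·DIC = (0.9216 + 2×0.06832) × 2.468 = 2.61 mmol/kg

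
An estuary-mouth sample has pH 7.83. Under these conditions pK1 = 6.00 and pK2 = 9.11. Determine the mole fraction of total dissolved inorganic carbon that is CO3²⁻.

α₂ = 1 / (1 + [H⁺]/K2 + [H⁺]²/(K1K2)) = 1 / (1 + 10^+1.28 + 10^-0.55)
   = 1 / (1 + 19.055 + 0.28184) = 1/20.336 = 0.04917

α₂ = 0.0492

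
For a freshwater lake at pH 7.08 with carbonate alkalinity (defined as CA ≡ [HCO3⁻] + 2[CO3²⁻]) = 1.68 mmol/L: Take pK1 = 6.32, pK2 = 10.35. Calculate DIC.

CA = [HCO3⁻] + 2[CO3²⁻] = (α₁ + 2α₂)·DIC
At pH 7.08: [H⁺]/K1 = 10^-0.76 = 0.17378, K2/[H⁺] = 10^-3.27 = 0.00053703
α₁ = 1/(1 + 0.17378 + 0.00053703) = 1/1.1743 = 0.8516; α₂ = α₁·K2/[H⁺] = 0.0004573
α₁ + 2α₂ = 0.8525
DIC = CA / (α₁ + 2α₂) = 1.68 / 0.8525 = 1.97 mmol/L

DIC = 1.97 mmol/L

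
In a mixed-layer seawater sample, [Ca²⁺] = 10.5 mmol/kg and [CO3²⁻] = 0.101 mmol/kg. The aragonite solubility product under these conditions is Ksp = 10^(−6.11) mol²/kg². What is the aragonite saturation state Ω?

Ksp = 10^(−6.11) = 7.762×10^-7
Ω = [Ca²⁺][CO3²⁻]/Ksp = (10.5×10^-3)(0.101×10^-3) / 7.762×10^-7 = 1.37

Ω = 1.37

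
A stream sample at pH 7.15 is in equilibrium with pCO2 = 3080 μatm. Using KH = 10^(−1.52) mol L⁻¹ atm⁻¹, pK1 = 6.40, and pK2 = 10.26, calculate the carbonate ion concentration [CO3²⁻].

[CO3²⁻] = 0.406 μmol/L

[CO2*] = KH · pCO2 = 10^(−1.52) × 3080×10^-6 = 9.301×10^-5 mol/L
α₀ = 1/(1 + K1/[H⁺] + K1K2/[H⁺]²) = 1/(1 + 10^+0.75 + 10^-2.36) = 0.1509
DIC = [CO2*]/α₀ = 9.301×10^-5 / 0.1509 = 0.6165 mmol/L
[CO3²⁻] = α₂·DIC; α₂ = 0.0006586, so [CO3²⁻] = 0.0006586 × 0.6165 = 0.000406 mmol/L = 0.406 μmol/L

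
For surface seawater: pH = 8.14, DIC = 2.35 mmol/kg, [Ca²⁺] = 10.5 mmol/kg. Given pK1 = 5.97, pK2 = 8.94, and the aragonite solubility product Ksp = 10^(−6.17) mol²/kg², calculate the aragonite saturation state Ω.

Ω = 4.96

α₂ = 1 / (1 + [H⁺]/K2 + [H⁺]²/(K1K2)) = 1 / (1 + 10^+0.80 + 10^-1.37)
   = 1 / (1 + 6.3096 + 0.042658) = 1/7.3522 = 0.1360
[CO3²⁻] = α₂ × DIC = 0.1360 × 2.35 = 0.3196 mmol/kg
Ksp = 10^(−6.17) = 6.761×10^-7
Ω = [Ca²⁺][CO3²⁻]/Ksp = (10.5×10^-3)(3.196×10^-4) / 6.761×10^-7 = 4.96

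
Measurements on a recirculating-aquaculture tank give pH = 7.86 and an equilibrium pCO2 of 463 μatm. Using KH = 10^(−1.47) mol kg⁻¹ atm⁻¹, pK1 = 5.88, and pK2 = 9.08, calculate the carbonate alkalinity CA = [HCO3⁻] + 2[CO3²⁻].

[CO2*] = KH · pCO2 = 10^(−1.47) × 463×10^-6 = 1.569×10^-5 mol/kg
α₀ = 1/(1 + K1/[H⁺] + K1K2/[H⁺]²) = 1/(1 + 10^+1.98 + 10^+0.76) = 0.009780
DIC = [CO2*]/α₀ = 1.569×10^-5 / 0.009780 = 1.604 mmol/kg
CA = (α₁ + 2α₂)·DIC = (0.9339 + 2×0.05628) × 1.604 = 1.68 mmol/kg

CA = 1.68 mmol/kg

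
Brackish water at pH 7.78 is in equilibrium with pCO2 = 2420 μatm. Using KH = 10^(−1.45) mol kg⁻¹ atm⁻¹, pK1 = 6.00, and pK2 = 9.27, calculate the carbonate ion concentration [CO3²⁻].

[CO3²⁻] = 0.167 mmol/kg

[CO2*] = KH · pCO2 = 10^(−1.45) × 2420×10^-6 = 8.586×10^-5 mol/kg
α₀ = 1/(1 + K1/[H⁺] + K1K2/[H⁺]²) = 1/(1 + 10^+1.78 + 10^+0.29) = 0.01582
DIC = [CO2*]/α₀ = 8.586×10^-5 / 0.01582 = 5.427 mmol/kg
[CO3²⁻] = α₂·DIC; α₂ = 0.03085, so [CO3²⁻] = 0.03085 × 5.427 = 0.167 mmol/kg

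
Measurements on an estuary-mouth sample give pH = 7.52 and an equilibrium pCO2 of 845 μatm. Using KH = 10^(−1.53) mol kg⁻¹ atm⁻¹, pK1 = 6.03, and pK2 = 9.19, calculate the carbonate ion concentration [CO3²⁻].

[CO3²⁻] = 16.5 μmol/kg

[CO2*] = KH · pCO2 = 10^(−1.53) × 845×10^-6 = 2.494×10^-5 mol/kg
α₀ = 1/(1 + K1/[H⁺] + K1K2/[H⁺]²) = 1/(1 + 10^+1.49 + 10^-0.18) = 0.03071
DIC = [CO2*]/α₀ = 2.494×10^-5 / 0.03071 = 0.8121 mmol/kg
[CO3²⁻] = α₂·DIC; α₂ = 0.02029, so [CO3²⁻] = 0.02029 × 0.8121 = 0.0165 mmol/kg = 16.5 μmol/kg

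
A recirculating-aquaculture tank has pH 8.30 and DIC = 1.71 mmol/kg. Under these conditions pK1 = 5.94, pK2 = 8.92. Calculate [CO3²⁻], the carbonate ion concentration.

[CO3²⁻] = 0.330 mmol/kg

α₂ = 1 / (1 + [H⁺]/K2 + [H⁺]²/(K1K2)) = 1 / (1 + 10^+0.62 + 10^-1.74)
   = 1 / (1 + 4.1687 + 0.018197) = 1/5.1869 = 0.1928
[CO3²⁻] = α₂ × DIC = 0.1928 × 1.71 = 0.330 mmol/kg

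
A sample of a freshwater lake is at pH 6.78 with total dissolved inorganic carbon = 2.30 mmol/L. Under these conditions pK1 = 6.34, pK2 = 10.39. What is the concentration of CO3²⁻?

[CO3²⁻] = 0.414 μmol/L

α₂ = 1 / (1 + [H⁺]/K2 + [H⁺]²/(K1K2)) = 1 / (1 + 10^+3.61 + 10^+3.17)
   = 1 / (1 + 4073.8 + 1479.1) = 1/5553.9 = 0.0001801
[CO3²⁻] = α₂ × DIC = 0.0001801 × 2.30 = 0.000414 mmol/L = 0.414 μmol/L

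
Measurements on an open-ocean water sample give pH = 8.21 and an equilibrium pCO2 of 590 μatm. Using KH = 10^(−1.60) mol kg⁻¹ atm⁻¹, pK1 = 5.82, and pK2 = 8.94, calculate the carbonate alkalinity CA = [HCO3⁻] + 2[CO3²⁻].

CA = 4.99 mmol/kg

[CO2*] = KH · pCO2 = 10^(−1.60) × 590×10^-6 = 1.482×10^-5 mol/kg
α₀ = 1/(1 + K1/[H⁺] + K1K2/[H⁺]²) = 1/(1 + 10^+2.39 + 10^+1.66) = 0.003423
DIC = [CO2*]/α₀ = 1.482×10^-5 / 0.003423 = 4.330 mmol/kg
CA = (α₁ + 2α₂)·DIC = (0.8401 + 2×0.1564) × 4.330 = 4.99 mmol/kg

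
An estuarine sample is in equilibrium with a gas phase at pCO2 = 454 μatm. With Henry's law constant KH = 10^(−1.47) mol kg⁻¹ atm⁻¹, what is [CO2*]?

KH = 10^(−1.47) = 3.388×10^-2 mol kg⁻¹ atm⁻¹
[CO2*] = KH · pCO2 = 3.388×10^-2 × 454×10^-6 atm = 1.54×10^-5 mol/kg

[CO2*] = 15.4 μmol/kg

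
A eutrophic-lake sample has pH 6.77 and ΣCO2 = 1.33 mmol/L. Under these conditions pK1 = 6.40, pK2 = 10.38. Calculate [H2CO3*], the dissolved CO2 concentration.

α₀ = 1 / (1 + K1/[H⁺] + K1K2/[H⁺]²) = 1 / (1 + 10^+0.37 + 10^-3.24)
   = 1 / (1 + 2.3442 + 0.00057544) = 1/3.3448 = 0.2990
[CO2*] = α₀ × DIC = 0.2990 × 1.33 = 0.398 mmol/L

[CO2*] = 0.398 mmol/L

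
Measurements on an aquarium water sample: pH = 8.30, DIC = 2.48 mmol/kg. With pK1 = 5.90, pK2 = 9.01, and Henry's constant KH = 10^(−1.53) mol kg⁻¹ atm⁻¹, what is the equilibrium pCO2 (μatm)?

α₀ = 1 / (1 + K1/[H⁺] + K1K2/[H⁺]²) = 1 / (1 + 10^+2.40 + 10^+1.69)
   = 1 / (1 + 251.19 + 48.978) = 1/301.17 = 0.003320
[CO2*] = α₀ × DIC = 0.003320 × 2.48 = 0.008235 mmol/kg = 8.235 μmol/kg
pCO2 = [CO2*]/KH = 8.235×10^-6 / 2.951×10^-2 = 279 μatm

pCO2 = 279 μatm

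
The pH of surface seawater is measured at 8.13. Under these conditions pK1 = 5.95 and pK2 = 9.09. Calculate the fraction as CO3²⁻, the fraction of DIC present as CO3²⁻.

α₂ = 0.0982

α₂ = 1 / (1 + [H⁺]/K2 + [H⁺]²/(K1K2)) = 1 / (1 + 10^+0.96 + 10^-1.22)
   = 1 / (1 + 9.1201 + 0.060256) = 1/10.180 = 0.09823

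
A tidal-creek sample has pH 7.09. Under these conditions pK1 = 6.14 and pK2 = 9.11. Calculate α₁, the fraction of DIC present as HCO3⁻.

α₁ = 1 / (1 + [H⁺]/K1 + K2/[H⁺]) = 1 / (1 + 10^-0.95 + 10^-2.02)
   = 1 / (1 + 0.11220 + 0.0095499) = 1/1.1218 = 0.8915

α₁ = 0.891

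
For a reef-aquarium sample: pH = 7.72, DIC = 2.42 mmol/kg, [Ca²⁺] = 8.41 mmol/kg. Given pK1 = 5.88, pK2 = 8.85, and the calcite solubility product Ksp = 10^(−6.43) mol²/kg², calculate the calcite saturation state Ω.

Ω = 3.73

α₂ = 1 / (1 + [H⁺]/K2 + [H⁺]²/(K1K2)) = 1 / (1 + 10^+1.13 + 10^-0.71)
   = 1 / (1 + 13.490 + 0.19498) = 1/14.685 = 0.06810
[CO3²⁻] = α₂ × DIC = 0.06810 × 2.42 = 0.1648 mmol/kg
Ksp = 10^(−6.43) = 3.715×10^-7
Ω = [Ca²⁺][CO3²⁻]/Ksp = (8.41×10^-3)(1.648×10^-4) / 3.715×10^-7 = 3.73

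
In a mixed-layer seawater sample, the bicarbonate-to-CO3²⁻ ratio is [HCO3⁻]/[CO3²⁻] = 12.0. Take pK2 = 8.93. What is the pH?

From K2 = [H⁺][CO3²⁻]/[HCO3⁻]:  pH = pK2 − log₁₀([HCO3⁻]/[CO3²⁻])
log₁₀(12.0) = +1.079
pH = 8.93 − (+1.079) = 7.85

pH = 7.85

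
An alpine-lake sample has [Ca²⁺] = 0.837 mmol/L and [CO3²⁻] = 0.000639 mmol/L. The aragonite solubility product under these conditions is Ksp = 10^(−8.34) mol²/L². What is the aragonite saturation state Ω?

Ksp = 10^(−8.34) = 4.571×10^-9
Ω = [Ca²⁺][CO3²⁻]/Ksp = (0.837×10^-3)(0.000639×10^-3) / 4.571×10^-9 = 0.117

Ω = 0.117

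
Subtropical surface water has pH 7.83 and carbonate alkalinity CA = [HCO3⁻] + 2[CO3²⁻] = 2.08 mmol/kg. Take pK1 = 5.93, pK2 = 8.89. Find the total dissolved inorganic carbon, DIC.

DIC = 1.95 mmol/kg

CA = [HCO3⁻] + 2[CO3²⁻] = (α₁ + 2α₂)·DIC
At pH 7.83: [H⁺]/K1 = 10^-1.90 = 0.012589, K2/[H⁺] = 10^-1.06 = 0.087096
α₁ = 1/(1 + 0.012589 + 0.087096) = 1/1.0997 = 0.9094; α₂ = α₁·K2/[H⁺] = 0.07920
α₁ + 2α₂ = 1.0678
DIC = CA / (α₁ + 2α₂) = 2.08 / 1.0678 = 1.95 mmol/kg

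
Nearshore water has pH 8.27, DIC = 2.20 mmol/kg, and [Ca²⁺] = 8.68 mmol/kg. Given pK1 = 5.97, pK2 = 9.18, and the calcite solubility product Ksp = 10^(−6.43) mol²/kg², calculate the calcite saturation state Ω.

Ω = 5.61

α₂ = 1 / (1 + [H⁺]/K2 + [H⁺]²/(K1K2)) = 1 / (1 + 10^+0.91 + 10^-1.39)
   = 1 / (1 + 8.1283 + 0.040738) = 1/9.1690 = 0.1091
[CO3²⁻] = α₂ × DIC = 0.1091 × 2.20 = 0.2399 mmol/kg
Ksp = 10^(−6.43) = 3.715×10^-7
Ω = [Ca²⁺][CO3²⁻]/Ksp = (8.68×10^-3)(2.399×10^-4) / 3.715×10^-7 = 5.61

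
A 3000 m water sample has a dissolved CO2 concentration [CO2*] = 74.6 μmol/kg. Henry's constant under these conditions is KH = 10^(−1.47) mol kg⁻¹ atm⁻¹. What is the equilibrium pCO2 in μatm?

KH = 10^(−1.47) = 3.388×10^-2 mol kg⁻¹ atm⁻¹
pCO2 = [CO2*]/KH = 74.6×10^-6 / 3.388×10^-2 = 2.20×10^-3 atm = 2200 μatm

pCO2 = 2200 μatm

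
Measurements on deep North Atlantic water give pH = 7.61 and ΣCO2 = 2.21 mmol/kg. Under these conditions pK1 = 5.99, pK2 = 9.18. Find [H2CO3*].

[CO2*] = 0.0504 mmol/kg

α₀ = 1 / (1 + K1/[H⁺] + K1K2/[H⁺]²) = 1 / (1 + 10^+1.62 + 10^+0.05)
   = 1 / (1 + 41.687 + 1.1220) = 1/43.809 = 0.02283
[CO2*] = α₀ × DIC = 0.02283 × 2.21 = 0.0504 mmol/kg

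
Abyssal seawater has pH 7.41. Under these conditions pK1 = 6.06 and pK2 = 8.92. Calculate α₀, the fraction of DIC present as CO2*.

α₀ = 1 / (1 + K1/[H⁺] + K1K2/[H⁺]²) = 1 / (1 + 10^+1.35 + 10^-0.16)
   = 1 / (1 + 22.387 + 0.69183) = 1/24.079 = 0.04153

α₀ = 0.0415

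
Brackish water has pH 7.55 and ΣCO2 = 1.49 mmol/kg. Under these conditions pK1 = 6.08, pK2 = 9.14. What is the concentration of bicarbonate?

[HCO3⁻] = 1.41 mmol/kg

α₁ = 1 / (1 + [H⁺]/K1 + K2/[H⁺]) = 1 / (1 + 10^-1.47 + 10^-1.59)
   = 1 / (1 + 0.033884 + 0.025704) = 1/1.0596 = 0.9438
[HCO3⁻] = α₁ × DIC = 0.9438 × 1.49 = 1.41 mmol/kg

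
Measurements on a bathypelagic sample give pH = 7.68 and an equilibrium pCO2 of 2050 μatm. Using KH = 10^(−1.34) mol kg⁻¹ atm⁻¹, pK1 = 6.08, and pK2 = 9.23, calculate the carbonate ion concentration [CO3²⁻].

[CO3²⁻] = 0.105 mmol/kg

[CO2*] = KH · pCO2 = 10^(−1.34) × 2050×10^-6 = 9.370×10^-5 mol/kg
α₀ = 1/(1 + K1/[H⁺] + K1K2/[H⁺]²) = 1/(1 + 10^+1.60 + 10^+0.05) = 0.02385
DIC = [CO2*]/α₀ = 9.370×10^-5 / 0.02385 = 3.929 mmol/kg
[CO3²⁻] = α₂·DIC; α₂ = 0.02676, so [CO3²⁻] = 0.02676 × 3.929 = 0.105 mmol/kg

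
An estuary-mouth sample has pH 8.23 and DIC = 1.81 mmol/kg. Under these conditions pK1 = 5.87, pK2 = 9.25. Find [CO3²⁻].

[CO3²⁻] = 0.157 mmol/kg

α₂ = 1 / (1 + [H⁺]/K2 + [H⁺]²/(K1K2)) = 1 / (1 + 10^+1.02 + 10^-1.34)
   = 1 / (1 + 10.471 + 0.045709) = 1/11.517 = 0.08683
[CO3²⁻] = α₂ × DIC = 0.08683 × 1.81 = 0.157 mmol/kg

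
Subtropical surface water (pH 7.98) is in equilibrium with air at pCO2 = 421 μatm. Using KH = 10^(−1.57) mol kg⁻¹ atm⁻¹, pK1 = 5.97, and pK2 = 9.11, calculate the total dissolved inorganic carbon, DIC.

DIC = 1.26 mmol/kg

[CO2*] = KH · pCO2 = 10^(−1.57) × 421×10^-6 = 1.133×10^-5 mol/kg
α₀ = 1/(1 + K1/[H⁺] + K1K2/[H⁺]²) = 1/(1 + 10^+2.01 + 10^+0.88) = 0.009016
DIC = [CO2*]/α₀ = 1.133×10^-5 / 0.009016 = 1.26 mmol/kg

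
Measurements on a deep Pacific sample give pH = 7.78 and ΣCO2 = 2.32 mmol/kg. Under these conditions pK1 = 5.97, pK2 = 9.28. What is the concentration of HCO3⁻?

[HCO3⁻] = 2.22 mmol/kg

α₁ = 1 / (1 + [H⁺]/K1 + K2/[H⁺]) = 1 / (1 + 10^-1.81 + 10^-1.50)
   = 1 / (1 + 0.015488 + 0.031623) = 1/1.0471 = 0.9550
[HCO3⁻] = α₁ × DIC = 0.9550 × 2.32 = 2.22 mmol/kg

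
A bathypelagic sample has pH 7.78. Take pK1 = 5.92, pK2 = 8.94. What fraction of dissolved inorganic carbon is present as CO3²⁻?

α₂ = 0.0639

α₂ = 1 / (1 + [H⁺]/K2 + [H⁺]²/(K1K2)) = 1 / (1 + 10^+1.16 + 10^-0.70)
   = 1 / (1 + 14.454 + 0.19953) = 1/15.654 = 0.06388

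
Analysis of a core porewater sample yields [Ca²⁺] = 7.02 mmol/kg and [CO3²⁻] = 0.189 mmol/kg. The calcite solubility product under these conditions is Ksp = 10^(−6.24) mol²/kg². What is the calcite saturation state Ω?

Ω = 2.31

Ksp = 10^(−6.24) = 5.754×10^-7
Ω = [Ca²⁺][CO3²⁻]/Ksp = (7.02×10^-3)(0.189×10^-3) / 5.754×10^-7 = 2.31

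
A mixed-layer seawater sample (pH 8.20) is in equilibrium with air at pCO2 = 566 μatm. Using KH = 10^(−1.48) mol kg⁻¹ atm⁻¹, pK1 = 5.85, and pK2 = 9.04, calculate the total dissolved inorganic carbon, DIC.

[CO2*] = KH · pCO2 = 10^(−1.48) × 566×10^-6 = 1.874×10^-5 mol/kg
α₀ = 1/(1 + K1/[H⁺] + K1K2/[H⁺]²) = 1/(1 + 10^+2.35 + 10^+1.51) = 0.003888
DIC = [CO2*]/α₀ = 1.874×10^-5 / 0.003888 = 4.82 mmol/kg

DIC = 4.82 mmol/kg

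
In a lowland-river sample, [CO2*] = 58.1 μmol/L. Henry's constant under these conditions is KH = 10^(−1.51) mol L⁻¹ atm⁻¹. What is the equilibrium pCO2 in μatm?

KH = 10^(−1.51) = 3.090×10^-2 mol L⁻¹ atm⁻¹
pCO2 = [CO2*]/KH = 58.1×10^-6 / 3.090×10^-2 = 1.88×10^-3 atm = 1880 μatm

pCO2 = 1880 μatm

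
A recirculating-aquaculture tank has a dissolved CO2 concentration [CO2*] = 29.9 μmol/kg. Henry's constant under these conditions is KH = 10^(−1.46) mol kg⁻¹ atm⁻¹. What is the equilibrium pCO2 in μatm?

KH = 10^(−1.46) = 3.467×10^-2 mol kg⁻¹ atm⁻¹
pCO2 = [CO2*]/KH = 29.9×10^-6 / 3.467×10^-2 = 8.62×10^-4 atm = 862 μatm

pCO2 = 862 μatm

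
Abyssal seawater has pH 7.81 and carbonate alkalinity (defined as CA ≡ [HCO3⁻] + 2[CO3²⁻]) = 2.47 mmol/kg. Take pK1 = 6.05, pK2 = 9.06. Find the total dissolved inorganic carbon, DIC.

DIC = 2.38 mmol/kg

CA = [HCO3⁻] + 2[CO3²⁻] = (α₁ + 2α₂)·DIC
At pH 7.81: [H⁺]/K1 = 10^-1.76 = 0.017378, K2/[H⁺] = 10^-1.25 = 0.056234
α₁ = 1/(1 + 0.017378 + 0.056234) = 1/1.0736 = 0.9314; α₂ = α₁·K2/[H⁺] = 0.05238
α₁ + 2α₂ = 1.0362
DIC = CA / (α₁ + 2α₂) = 2.47 / 1.0362 = 2.38 mmol/kg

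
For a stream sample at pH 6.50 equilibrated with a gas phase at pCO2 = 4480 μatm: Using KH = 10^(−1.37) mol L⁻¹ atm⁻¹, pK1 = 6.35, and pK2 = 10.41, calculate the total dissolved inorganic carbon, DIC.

[CO2*] = KH · pCO2 = 10^(−1.37) × 4480×10^-6 = 1.911×10^-4 mol/L
α₀ = 1/(1 + K1/[H⁺] + K1K2/[H⁺]²) = 1/(1 + 10^+0.15 + 10^-3.76) = 0.4145
DIC = [CO2*]/α₀ = 1.911×10^-4 / 0.4145 = 0.461 mmol/L

DIC = 0.461 mmol/L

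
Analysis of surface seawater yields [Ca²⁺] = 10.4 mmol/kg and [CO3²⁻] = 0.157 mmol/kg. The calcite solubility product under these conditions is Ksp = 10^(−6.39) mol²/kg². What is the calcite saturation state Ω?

Ω = 4.01

Ksp = 10^(−6.39) = 4.074×10^-7
Ω = [Ca²⁺][CO3²⁻]/Ksp = (10.4×10^-3)(0.157×10^-3) / 4.074×10^-7 = 4.01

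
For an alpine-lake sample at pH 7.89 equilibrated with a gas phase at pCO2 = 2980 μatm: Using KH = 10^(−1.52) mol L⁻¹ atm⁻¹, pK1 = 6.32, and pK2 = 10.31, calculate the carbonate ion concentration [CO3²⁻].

[CO2*] = KH · pCO2 = 10^(−1.52) × 2980×10^-6 = 8.999×10^-5 mol/L
α₀ = 1/(1 + K1/[H⁺] + K1K2/[H⁺]²) = 1/(1 + 10^+1.57 + 10^-0.85) = 0.02611
DIC = [CO2*]/α₀ = 8.999×10^-5 / 0.02611 = 3.446 mmol/L
[CO3²⁻] = α₂·DIC; α₂ = 0.003689, so [CO3²⁻] = 0.003689 × 3.446 = 0.0127 mmol/L = 12.7 μmol/L

[CO3²⁻] = 12.7 μmol/L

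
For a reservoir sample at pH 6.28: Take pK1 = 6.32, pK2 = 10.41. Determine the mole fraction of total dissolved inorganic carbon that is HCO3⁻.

α₁ = 0.477

α₁ = 1 / (1 + [H⁺]/K1 + K2/[H⁺]) = 1 / (1 + 10^+0.04 + 10^-4.13)
   = 1 / (1 + 1.0965 + 7.4131×10^-5) = 1/2.0966 = 0.4770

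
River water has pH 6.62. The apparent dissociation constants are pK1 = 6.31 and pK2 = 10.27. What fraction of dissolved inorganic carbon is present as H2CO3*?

α₀ = 1 / (1 + K1/[H⁺] + K1K2/[H⁺]²) = 1 / (1 + 10^+0.31 + 10^-3.34)
   = 1 / (1 + 2.0417 + 0.00045709) = 1/3.0422 = 0.3287

α₀ = 0.329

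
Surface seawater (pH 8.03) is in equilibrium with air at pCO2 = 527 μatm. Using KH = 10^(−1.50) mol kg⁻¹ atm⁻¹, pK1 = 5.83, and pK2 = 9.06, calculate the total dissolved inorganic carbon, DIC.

[CO2*] = KH · pCO2 = 10^(−1.50) × 527×10^-6 = 1.667×10^-5 mol/kg
α₀ = 1/(1 + K1/[H⁺] + K1K2/[H⁺]²) = 1/(1 + 10^+2.20 + 10^+1.17) = 0.005738
DIC = [CO2*]/α₀ = 1.667×10^-5 / 0.005738 = 2.90 mmol/kg

DIC = 2.90 mmol/kg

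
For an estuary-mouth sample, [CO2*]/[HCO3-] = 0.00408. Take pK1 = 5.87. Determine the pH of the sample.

From K1 = [H⁺][HCO3-]/[CO2*]:  pH = pK1 − log₁₀([CO2*]/[HCO3-])
log₁₀(0.00408) = -2.389
pH = 5.87 − (-2.389) = 8.26

pH = 8.26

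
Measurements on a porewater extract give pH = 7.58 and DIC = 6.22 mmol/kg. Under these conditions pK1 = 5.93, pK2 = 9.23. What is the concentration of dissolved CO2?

α₀ = 1 / (1 + K1/[H⁺] + K1K2/[H⁺]²) = 1 / (1 + 10^+1.65 + 10^+0.00)
   = 1 / (1 + 44.668 + 1.0000) = 1/46.668 = 0.02143
[CO2*] = α₀ × DIC = 0.02143 × 6.22 = 0.133 mmol/kg

[CO2*] = 0.133 mmol/kg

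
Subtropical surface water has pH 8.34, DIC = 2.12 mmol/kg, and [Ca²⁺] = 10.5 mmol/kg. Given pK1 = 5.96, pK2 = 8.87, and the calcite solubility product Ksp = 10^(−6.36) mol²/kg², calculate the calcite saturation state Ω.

Ω = 11.6

α₂ = 1 / (1 + [H⁺]/K2 + [H⁺]²/(K1K2)) = 1 / (1 + 10^+0.53 + 10^-1.85)
   = 1 / (1 + 3.3884 + 0.014125) = 1/4.4026 = 0.2271
[CO3²⁻] = α₂ × DIC = 0.2271 × 2.12 = 0.4815 mmol/kg
Ksp = 10^(−6.36) = 4.365×10^-7
Ω = [Ca²⁺][CO3²⁻]/Ksp = (10.5×10^-3)(4.815×10^-4) / 4.365×10^-7 = 11.6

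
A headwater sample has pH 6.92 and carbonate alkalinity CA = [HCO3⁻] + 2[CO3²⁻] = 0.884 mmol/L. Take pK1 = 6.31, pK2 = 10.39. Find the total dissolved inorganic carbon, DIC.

DIC = 1.10 mmol/L

CA = [HCO3⁻] + 2[CO3²⁻] = (α₁ + 2α₂)·DIC
At pH 6.92: [H⁺]/K1 = 10^-0.61 = 0.24547, K2/[H⁺] = 10^-3.47 = 0.00033884
α₁ = 1/(1 + 0.24547 + 0.00033884) = 1/1.2458 = 0.8027; α₂ = α₁·K2/[H⁺] = 0.0002720
α₁ + 2α₂ = 0.8032
DIC = CA / (α₁ + 2α₂) = 0.884 / 0.8032 = 1.10 mmol/L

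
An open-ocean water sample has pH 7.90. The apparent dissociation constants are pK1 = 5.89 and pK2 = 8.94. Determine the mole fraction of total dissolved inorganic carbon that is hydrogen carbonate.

α₁ = 0.908

α₁ = 1 / (1 + [H⁺]/K1 + K2/[H⁺]) = 1 / (1 + 10^-2.01 + 10^-1.04)
   = 1 / (1 + 0.0097724 + 0.091201) = 1/1.1010 = 0.9083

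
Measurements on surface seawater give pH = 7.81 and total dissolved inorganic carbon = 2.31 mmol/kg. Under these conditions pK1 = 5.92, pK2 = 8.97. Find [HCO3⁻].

α₁ = 1 / (1 + [H⁺]/K1 + K2/[H⁺]) = 1 / (1 + 10^-1.89 + 10^-1.16)
   = 1 / (1 + 0.012882 + 0.069183) = 1/1.0821 = 0.9242
[HCO3⁻] = α₁ × DIC = 0.9242 × 2.31 = 2.13 mmol/kg

[HCO3⁻] = 2.13 mmol/kg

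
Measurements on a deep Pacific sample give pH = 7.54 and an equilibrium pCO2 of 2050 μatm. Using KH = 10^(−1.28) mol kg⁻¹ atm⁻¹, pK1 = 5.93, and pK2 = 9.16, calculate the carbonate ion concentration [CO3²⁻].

[CO3²⁻] = 0.105 mmol/kg

[CO2*] = KH · pCO2 = 10^(−1.28) × 2050×10^-6 = 1.076×10^-4 mol/kg
α₀ = 1/(1 + K1/[H⁺] + K1K2/[H⁺]²) = 1/(1 + 10^+1.61 + 10^-0.01) = 0.02341
DIC = [CO2*]/α₀ = 1.076×10^-4 / 0.02341 = 4.596 mmol/kg
[CO3²⁻] = α₂·DIC; α₂ = 0.02288, so [CO3²⁻] = 0.02288 × 4.596 = 0.105 mmol/kg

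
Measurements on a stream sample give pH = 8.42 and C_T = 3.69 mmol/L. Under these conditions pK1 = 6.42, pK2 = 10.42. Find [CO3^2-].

α₂ = 1 / (1 + [H⁺]/K2 + [H⁺]²/(K1K2)) = 1 / (1 + 10^+2.00 + 10^+0.00)
   = 1 / (1 + 100.00 + 1.0000) = 1/102.00 = 0.009804
[CO3²⁻] = α₂ × DIC = 0.009804 × 3.69 = 0.0362 mmol/L

[CO3²⁻] = 0.0362 mmol/L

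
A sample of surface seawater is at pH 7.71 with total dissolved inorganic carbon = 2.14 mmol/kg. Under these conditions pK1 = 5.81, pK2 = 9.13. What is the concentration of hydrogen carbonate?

[HCO3⁻] = 2.04 mmol/kg

α₁ = 1 / (1 + [H⁺]/K1 + K2/[H⁺]) = 1 / (1 + 10^-1.90 + 10^-1.42)
   = 1 / (1 + 0.012589 + 0.038019) = 1/1.0506 = 0.9518
[HCO3⁻] = α₁ × DIC = 0.9518 × 2.14 = 2.04 mmol/kg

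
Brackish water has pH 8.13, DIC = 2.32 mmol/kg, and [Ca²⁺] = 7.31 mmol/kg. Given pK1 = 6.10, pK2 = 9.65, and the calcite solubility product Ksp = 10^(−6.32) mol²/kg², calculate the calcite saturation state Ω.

α₂ = 1 / (1 + [H⁺]/K2 + [H⁺]²/(K1K2)) = 1 / (1 + 10^+1.52 + 10^-0.51)
   = 1 / (1 + 33.113 + 0.30903) = 1/34.422 = 0.02905
[CO3²⁻] = α₂ × DIC = 0.02905 × 2.32 = 0.06740 mmol/kg
Ksp = 10^(−6.32) = 4.786×10^-7
Ω = [Ca²⁺][CO3²⁻]/Ksp = (7.31×10^-3)(6.740×10^-5) / 4.786×10^-7 = 1.03

Ω = 1.03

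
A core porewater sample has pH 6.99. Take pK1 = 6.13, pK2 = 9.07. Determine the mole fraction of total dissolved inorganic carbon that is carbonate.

α₂ = 1 / (1 + [H⁺]/K2 + [H⁺]²/(K1K2)) = 1 / (1 + 10^+2.08 + 10^+1.22)
   = 1 / (1 + 120.23 + 16.596) = 1/137.82 = 0.007256

α₂ = 0.00726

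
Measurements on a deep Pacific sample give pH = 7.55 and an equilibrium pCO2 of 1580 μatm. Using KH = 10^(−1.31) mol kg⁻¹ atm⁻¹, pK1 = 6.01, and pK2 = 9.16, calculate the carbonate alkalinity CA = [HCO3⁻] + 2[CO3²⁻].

[CO2*] = KH · pCO2 = 10^(−1.31) × 1580×10^-6 = 7.739×10^-5 mol/kg
α₀ = 1/(1 + K1/[H⁺] + K1K2/[H⁺]²) = 1/(1 + 10^+1.54 + 10^-0.07) = 0.02738
DIC = [CO2*]/α₀ = 7.739×10^-5 / 0.02738 = 2.826 mmol/kg
CA = (α₁ + 2α₂)·DIC = (0.9493 + 2×0.02330) × 2.826 = 2.81 mmol/kg

CA = 2.81 mmol/kg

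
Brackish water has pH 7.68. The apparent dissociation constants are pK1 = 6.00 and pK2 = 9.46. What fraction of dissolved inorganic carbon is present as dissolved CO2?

α₀ = 0.0201

α₀ = 1 / (1 + K1/[H⁺] + K1K2/[H⁺]²) = 1 / (1 + 10^+1.68 + 10^-0.10)
   = 1 / (1 + 47.863 + 0.79433) = 1/49.657 = 0.02014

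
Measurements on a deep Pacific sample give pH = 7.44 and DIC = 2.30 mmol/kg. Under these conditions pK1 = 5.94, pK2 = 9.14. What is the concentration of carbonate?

α₂ = 1 / (1 + [H⁺]/K2 + [H⁺]²/(K1K2)) = 1 / (1 + 10^+1.70 + 10^+0.20)
   = 1 / (1 + 50.119 + 1.5849) = 1/52.704 = 0.01897
[CO3²⁻] = α₂ × DIC = 0.01897 × 2.30 = 0.0436 mmol/kg

[CO3²⁻] = 0.0436 mmol/kg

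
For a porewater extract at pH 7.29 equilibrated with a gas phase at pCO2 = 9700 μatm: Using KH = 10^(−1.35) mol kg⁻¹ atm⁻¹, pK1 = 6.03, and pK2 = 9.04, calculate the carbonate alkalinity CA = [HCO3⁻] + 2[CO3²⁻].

[CO2*] = KH · pCO2 = 10^(−1.35) × 9700×10^-6 = 4.333×10^-4 mol/kg
α₀ = 1/(1 + K1/[H⁺] + K1K2/[H⁺]²) = 1/(1 + 10^+1.26 + 10^-0.49) = 0.05123
DIC = [CO2*]/α₀ = 4.333×10^-4 / 0.05123 = 8.458 mmol/kg
CA = (α₁ + 2α₂)·DIC = (0.9322 + 2×0.01658) × 8.458 = 8.16 mmol/kg

CA = 8.16 mmol/kg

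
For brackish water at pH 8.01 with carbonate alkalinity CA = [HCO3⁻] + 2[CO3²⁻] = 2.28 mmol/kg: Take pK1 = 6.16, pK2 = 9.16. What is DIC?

CA = [HCO3⁻] + 2[CO3²⁻] = (α₁ + 2α₂)·DIC
At pH 8.01: [H⁺]/K1 = 10^-1.85 = 0.014125, K2/[H⁺] = 10^-1.15 = 0.070795
α₁ = 1/(1 + 0.014125 + 0.070795) = 1/1.0849 = 0.9217; α₂ = α₁·K2/[H⁺] = 0.06525
α₁ + 2α₂ = 1.0522
DIC = CA / (α₁ + 2α₂) = 2.28 / 1.0522 = 2.17 mmol/kg

DIC = 2.17 mmol/kg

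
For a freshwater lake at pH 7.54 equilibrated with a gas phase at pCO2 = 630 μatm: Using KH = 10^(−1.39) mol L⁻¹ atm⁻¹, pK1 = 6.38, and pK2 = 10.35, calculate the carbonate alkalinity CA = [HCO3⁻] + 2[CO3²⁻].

[CO2*] = KH · pCO2 = 10^(−1.39) × 630×10^-6 = 2.566×10^-5 mol/L
α₀ = 1/(1 + K1/[H⁺] + K1K2/[H⁺]²) = 1/(1 + 10^+1.16 + 10^-1.65) = 0.06461
DIC = [CO2*]/α₀ = 2.566×10^-5 / 0.06461 = 0.3972 mmol/L
CA = (α₁ + 2α₂)·DIC = (0.9339 + 2×0.001447) × 0.3972 = 0.372 mmol/L

CA = 0.372 mmol/L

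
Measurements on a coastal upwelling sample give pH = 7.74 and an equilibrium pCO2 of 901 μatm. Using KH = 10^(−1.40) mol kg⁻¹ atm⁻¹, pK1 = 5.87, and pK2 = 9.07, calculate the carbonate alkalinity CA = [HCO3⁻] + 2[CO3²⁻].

CA = 2.91 mmol/kg

[CO2*] = KH · pCO2 = 10^(−1.40) × 901×10^-6 = 3.587×10^-5 mol/kg
α₀ = 1/(1 + K1/[H⁺] + K1K2/[H⁺]²) = 1/(1 + 10^+1.87 + 10^+0.54) = 0.01272
DIC = [CO2*]/α₀ = 3.587×10^-5 / 0.01272 = 2.819 mmol/kg
CA = (α₁ + 2α₂)·DIC = (0.9432 + 2×0.04412) × 2.819 = 2.91 mmol/kg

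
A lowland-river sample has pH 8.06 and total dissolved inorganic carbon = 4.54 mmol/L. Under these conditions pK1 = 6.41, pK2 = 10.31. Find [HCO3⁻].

[HCO3⁻] = 4.42 mmol/L

α₁ = 1 / (1 + [H⁺]/K1 + K2/[H⁺]) = 1 / (1 + 10^-1.65 + 10^-2.25)
   = 1 / (1 + 0.022387 + 0.0056234) = 1/1.0280 = 0.9728
[HCO3⁻] = α₁ × DIC = 0.9728 × 4.54 = 4.42 mmol/L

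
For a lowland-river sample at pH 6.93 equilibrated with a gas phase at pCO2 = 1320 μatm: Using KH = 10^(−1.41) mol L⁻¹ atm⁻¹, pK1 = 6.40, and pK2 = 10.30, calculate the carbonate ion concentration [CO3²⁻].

[CO2*] = KH · pCO2 = 10^(−1.41) × 1320×10^-6 = 5.135×10^-5 mol/L
α₀ = 1/(1 + K1/[H⁺] + K1K2/[H⁺]²) = 1/(1 + 10^+0.53 + 10^-2.84) = 0.2278
DIC = [CO2*]/α₀ = 5.135×10^-5 / 0.2278 = 0.2254 mmol/L
[CO3²⁻] = α₂·DIC; α₂ = 0.0003293, so [CO3²⁻] = 0.0003293 × 0.2254 = 7.42×10^-5 mmol/L = 0.0742 μmol/L

[CO3²⁻] = 0.0742 μmol/L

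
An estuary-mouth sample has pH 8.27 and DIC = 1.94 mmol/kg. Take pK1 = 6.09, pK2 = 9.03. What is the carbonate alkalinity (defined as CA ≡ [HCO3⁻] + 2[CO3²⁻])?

CA = [HCO3⁻] + 2[CO3²⁻] = (α₁ + 2α₂)·DIC
At pH 8.27: [H⁺]/K1 = 10^-2.18 = 0.0066069, K2/[H⁺] = 10^-0.76 = 0.17378
α₁ = 1/(1 + 0.0066069 + 0.17378) = 1/1.1804 = 0.8472; α₂ = α₁·K2/[H⁺] = 0.1472
α₁ + 2α₂ = 1.1416
CA = 1.1416 × 1.94 = 2.21 mmol/kg

CA = 2.21 mmol/kg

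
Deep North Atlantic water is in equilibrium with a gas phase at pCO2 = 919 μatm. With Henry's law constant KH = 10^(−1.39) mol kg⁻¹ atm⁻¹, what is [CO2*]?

[CO2*] = 37.4 μmol/kg

KH = 10^(−1.39) = 4.074×10^-2 mol kg⁻¹ atm⁻¹
[CO2*] = KH · pCO2 = 4.074×10^-2 × 919×10^-6 atm = 3.74×10^-5 mol/kg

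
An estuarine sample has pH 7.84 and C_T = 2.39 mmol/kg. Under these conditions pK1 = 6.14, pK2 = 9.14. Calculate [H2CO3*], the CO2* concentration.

[CO2*] = 0.0446 mmol/kg

α₀ = 1 / (1 + K1/[H⁺] + K1K2/[H⁺]²) = 1 / (1 + 10^+1.70 + 10^+0.40)
   = 1 / (1 + 50.119 + 2.5119) = 1/53.631 = 0.01865
[CO2*] = α₀ × DIC = 0.01865 × 2.39 = 0.0446 mmol/kg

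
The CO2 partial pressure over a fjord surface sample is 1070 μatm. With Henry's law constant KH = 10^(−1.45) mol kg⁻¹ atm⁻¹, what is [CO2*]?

KH = 10^(−1.45) = 3.548×10^-2 mol kg⁻¹ atm⁻¹
[CO2*] = KH · pCO2 = 3.548×10^-2 × 1070×10^-6 atm = 3.80×10^-5 mol/kg

[CO2*] = 38.0 μmol/kg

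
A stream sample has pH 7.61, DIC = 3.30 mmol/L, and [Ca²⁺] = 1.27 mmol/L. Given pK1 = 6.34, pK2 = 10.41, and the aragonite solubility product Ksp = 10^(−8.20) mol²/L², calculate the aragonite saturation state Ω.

Ω = 0.998

α₂ = 1 / (1 + [H⁺]/K2 + [H⁺]²/(K1K2)) = 1 / (1 + 10^+2.80 + 10^+1.53)
   = 1 / (1 + 630.96 + 33.884) = 1/665.84 = 0.001502
[CO3²⁻] = α₂ × DIC = 0.001502 × 3.30 = 0.004956 mmol/L = 4.956 μmol/L
Ksp = 10^(−8.20) = 6.310×10^-9
Ω = [Ca²⁺][CO3²⁻]/Ksp = (1.27×10^-3)(4.956×10^-6) / 6.310×10^-9 = 0.998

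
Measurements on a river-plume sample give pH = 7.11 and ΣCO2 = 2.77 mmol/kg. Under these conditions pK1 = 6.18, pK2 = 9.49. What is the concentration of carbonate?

α₂ = 1 / (1 + [H⁺]/K2 + [H⁺]²/(K1K2)) = 1 / (1 + 10^+2.38 + 10^+1.45)
   = 1 / (1 + 239.88 + 28.184) = 1/269.07 = 0.003717
[CO3²⁻] = α₂ × DIC = 0.003717 × 2.77 = 0.0103 mmol/kg = 10.3 μmol/kg

[CO3²⁻] = 10.3 μmol/kg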